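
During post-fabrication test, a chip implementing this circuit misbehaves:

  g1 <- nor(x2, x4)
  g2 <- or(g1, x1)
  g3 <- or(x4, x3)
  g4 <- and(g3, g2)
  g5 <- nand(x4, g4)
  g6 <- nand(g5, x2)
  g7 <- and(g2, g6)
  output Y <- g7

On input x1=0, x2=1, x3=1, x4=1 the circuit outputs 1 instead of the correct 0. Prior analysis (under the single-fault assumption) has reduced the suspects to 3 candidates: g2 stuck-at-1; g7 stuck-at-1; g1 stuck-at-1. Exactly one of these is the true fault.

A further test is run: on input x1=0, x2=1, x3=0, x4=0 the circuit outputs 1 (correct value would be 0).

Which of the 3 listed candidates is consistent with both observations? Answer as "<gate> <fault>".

Evaluate each candidate on input x1=0, x2=1, x3=0, x4=0:
  g2 stuck-at-1: g1=0, g2=1 [stuck-at-1], g3=0, g4=0, g5=1, g6=0, g7=0 → 0 — eliminated
  g7 stuck-at-1: g1=0, g2=0, g3=0, g4=0, g5=1, g6=0, g7=1 [stuck-at-1] → 1 — matches
  g1 stuck-at-1: g1=1 [stuck-at-1], g2=1, g3=0, g4=0, g5=1, g6=0, g7=0 → 0 — eliminated
Only g7 stuck-at-1 reproduces the observed 1.

g7 stuck-at-1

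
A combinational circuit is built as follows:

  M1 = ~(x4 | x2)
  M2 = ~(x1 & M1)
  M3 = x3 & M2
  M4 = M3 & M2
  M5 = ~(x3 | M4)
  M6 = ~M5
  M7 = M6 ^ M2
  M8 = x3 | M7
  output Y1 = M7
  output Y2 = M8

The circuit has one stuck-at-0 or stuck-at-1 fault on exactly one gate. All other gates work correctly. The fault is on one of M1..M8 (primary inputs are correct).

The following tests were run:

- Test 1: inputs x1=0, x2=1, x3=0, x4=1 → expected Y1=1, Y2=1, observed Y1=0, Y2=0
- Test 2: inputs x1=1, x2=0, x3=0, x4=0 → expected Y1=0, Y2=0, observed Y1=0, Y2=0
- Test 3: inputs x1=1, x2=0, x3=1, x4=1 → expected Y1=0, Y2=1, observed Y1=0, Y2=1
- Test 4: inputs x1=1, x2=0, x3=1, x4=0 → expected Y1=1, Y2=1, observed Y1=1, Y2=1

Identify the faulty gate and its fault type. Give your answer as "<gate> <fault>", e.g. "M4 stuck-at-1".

M3 stuck-at-1

Fault-free values for test 1 (x1=0, x2=1, x3=0, x4=1): M1=0, M2=1, M3=0, M4=0, M5=1, M6=0, M7=1, M8=1, giving Y1=1, Y2=1. Observed Y1=0, Y2=0.
Test 1: faults giving observed Y1=0, Y2=0 are {M2 stuck-at-0, M3 stuck-at-1, M4 stuck-at-1, M5 stuck-at-0, M6 stuck-at-1, M7 stuck-at-0}.
Test 2 (x1=1, x2=0, x3=0, x4=0): fault-free M1=1, M2=0, M3=0, M4=0, M5=1, M6=0, M7=0, M8=0 → Y1=0, Y2=0; observed Y1=0, Y2=0. Eliminates M4 stuck-at-1, M5 stuck-at-0, M6 stuck-at-1.
Test 3 (x1=1, x2=0, x3=1, x4=1): fault-free M1=0, M2=1, M3=1, M4=1, M5=0, M6=1, M7=0, M8=1 → Y1=0, Y2=1; observed Y1=0, Y2=1. Eliminates M2 stuck-at-0.
Test 4 (x1=1, x2=0, x3=1, x4=0): fault-free M1=1, M2=0, M3=0, M4=0, M5=0, M6=1, M7=1, M8=1 → Y1=1, Y2=1; observed Y1=1, Y2=1. Eliminates M7 stuck-at-0.
Only M3 stuck-at-1 is consistent with every test.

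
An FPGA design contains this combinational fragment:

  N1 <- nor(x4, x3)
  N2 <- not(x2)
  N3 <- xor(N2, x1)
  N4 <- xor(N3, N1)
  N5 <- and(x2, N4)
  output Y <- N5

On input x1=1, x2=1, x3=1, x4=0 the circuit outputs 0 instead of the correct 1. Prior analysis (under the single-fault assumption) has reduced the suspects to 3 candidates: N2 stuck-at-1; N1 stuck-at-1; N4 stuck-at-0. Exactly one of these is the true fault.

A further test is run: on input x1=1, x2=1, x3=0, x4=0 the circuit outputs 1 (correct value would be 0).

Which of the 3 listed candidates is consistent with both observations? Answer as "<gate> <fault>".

N2 stuck-at-1

Evaluate each candidate on input x1=1, x2=1, x3=0, x4=0:
  N2 stuck-at-1: N1=1, N2=1 [stuck-at-1], N3=0, N4=1, N5=1 → 1 — matches
  N1 stuck-at-1: N1=1 [stuck-at-1], N2=0, N3=1, N4=0, N5=0 → 0 — eliminated
  N4 stuck-at-0: N1=1, N2=0, N3=1, N4=0 [stuck-at-0], N5=0 → 0 — eliminated
Only N2 stuck-at-1 reproduces the observed 1.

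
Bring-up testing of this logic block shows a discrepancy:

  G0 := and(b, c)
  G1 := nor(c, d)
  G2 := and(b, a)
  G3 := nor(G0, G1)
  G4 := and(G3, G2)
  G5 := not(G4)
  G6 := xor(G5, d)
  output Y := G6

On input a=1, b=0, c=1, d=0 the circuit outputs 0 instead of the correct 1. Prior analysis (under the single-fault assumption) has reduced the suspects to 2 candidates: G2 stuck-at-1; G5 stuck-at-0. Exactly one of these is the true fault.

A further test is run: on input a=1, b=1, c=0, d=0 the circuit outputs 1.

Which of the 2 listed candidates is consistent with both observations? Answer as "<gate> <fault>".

G2 stuck-at-1

Evaluate each candidate on input a=1, b=1, c=0, d=0:
  G2 stuck-at-1: G0=0, G1=1, G2=1 [stuck-at-1], G3=0, G4=0, G5=1, G6=1 → 1 — matches
  G5 stuck-at-0: G0=0, G1=1, G2=1, G3=0, G4=0, G5=0 [stuck-at-0], G6=0 → 0 — eliminated
Only G2 stuck-at-1 reproduces the observed 1.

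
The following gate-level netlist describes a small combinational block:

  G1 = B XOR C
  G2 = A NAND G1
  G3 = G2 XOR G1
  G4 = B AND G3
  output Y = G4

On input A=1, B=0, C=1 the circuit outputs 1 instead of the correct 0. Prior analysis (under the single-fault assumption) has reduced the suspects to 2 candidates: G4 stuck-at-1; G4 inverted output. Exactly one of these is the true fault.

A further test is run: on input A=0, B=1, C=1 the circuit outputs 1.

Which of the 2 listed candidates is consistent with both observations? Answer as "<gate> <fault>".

Evaluate each candidate on input A=0, B=1, C=1:
  G4 stuck-at-1: G1=0, G2=1, G3=1, G4=1 [stuck-at-1] → 1 — matches
  G4 inverted output: G1=0, G2=1, G3=1, G4=0 [inverted output] → 0 — eliminated
Only G4 stuck-at-1 reproduces the observed 1.

G4 stuck-at-1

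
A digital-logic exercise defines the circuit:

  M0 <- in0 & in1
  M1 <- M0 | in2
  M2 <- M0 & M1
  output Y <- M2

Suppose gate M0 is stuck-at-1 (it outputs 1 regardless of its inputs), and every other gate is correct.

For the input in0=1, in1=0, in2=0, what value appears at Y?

Propagate with M0 forced: M0=1 [stuck-at-1], M1=1, M2=1.
So Y = 1. (Without the fault it would be 0.)

1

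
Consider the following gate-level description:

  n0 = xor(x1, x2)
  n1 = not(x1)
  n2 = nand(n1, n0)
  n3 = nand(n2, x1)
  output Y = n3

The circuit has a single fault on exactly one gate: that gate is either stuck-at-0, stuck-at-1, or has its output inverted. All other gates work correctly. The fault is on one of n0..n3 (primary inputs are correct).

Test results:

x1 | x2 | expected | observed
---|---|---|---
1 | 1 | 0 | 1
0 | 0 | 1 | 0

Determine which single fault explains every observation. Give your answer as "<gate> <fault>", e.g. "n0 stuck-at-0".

Fault-free values for test 1 (x1=1, x2=1): n0=0, n1=0, n2=1, n3=0, giving Y=0. Observed 1.
Test 1: faults giving observed 1 are {n2 stuck-at-0, n2 inverted output, n3 stuck-at-1, n3 inverted output}.
Test 2 (x1=0, x2=0): fault-free n0=0, n1=1, n2=1, n3=1 → 1; observed 0. Eliminates n2 stuck-at-0, n2 inverted output, n3 stuck-at-1.
Only n3 inverted output is consistent with every test.

n3 inverted output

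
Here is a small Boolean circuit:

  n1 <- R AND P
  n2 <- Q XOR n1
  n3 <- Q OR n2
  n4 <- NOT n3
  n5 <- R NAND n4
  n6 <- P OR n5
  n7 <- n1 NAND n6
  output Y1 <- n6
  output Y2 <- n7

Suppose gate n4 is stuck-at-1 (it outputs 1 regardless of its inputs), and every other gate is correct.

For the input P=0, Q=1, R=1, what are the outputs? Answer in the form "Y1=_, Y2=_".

Propagate with n4 forced: n1=0, n2=1, n3=1, n4=1 [stuck-at-1], n5=0, n6=0, n7=1.
So the outputs are Y1=0, Y2=1. (Without the fault they would be Y1=1, Y2=1.)

Y1=0, Y2=1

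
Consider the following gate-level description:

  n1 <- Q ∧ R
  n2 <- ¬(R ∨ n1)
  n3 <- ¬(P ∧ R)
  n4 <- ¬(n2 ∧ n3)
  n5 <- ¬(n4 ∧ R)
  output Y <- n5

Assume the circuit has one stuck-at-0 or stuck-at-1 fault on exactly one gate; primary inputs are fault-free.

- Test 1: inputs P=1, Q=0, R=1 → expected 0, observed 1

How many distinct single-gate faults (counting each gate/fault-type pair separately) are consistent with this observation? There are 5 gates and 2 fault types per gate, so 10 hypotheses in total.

2

Fault-free: n1=0, n2=0, n3=0, n4=1, n5=0 → 0. Observed 1.
  n1 stuck-at-0: output 0 ✗
  n1 stuck-at-1: output 0 ✗
  n2 stuck-at-0: output 0 ✗
  n2 stuck-at-1: output 0 ✗
  n3 stuck-at-0: output 0 ✗
  n3 stuck-at-1: output 0 ✗
  n4 stuck-at-0: output 1 ✓
  n4 stuck-at-1: output 0 ✗
  n5 stuck-at-0: output 0 ✗
  n5 stuck-at-1: output 1 ✓
Consistent faults: {n4 stuck-at-0, n5 stuck-at-1} — 2 in all.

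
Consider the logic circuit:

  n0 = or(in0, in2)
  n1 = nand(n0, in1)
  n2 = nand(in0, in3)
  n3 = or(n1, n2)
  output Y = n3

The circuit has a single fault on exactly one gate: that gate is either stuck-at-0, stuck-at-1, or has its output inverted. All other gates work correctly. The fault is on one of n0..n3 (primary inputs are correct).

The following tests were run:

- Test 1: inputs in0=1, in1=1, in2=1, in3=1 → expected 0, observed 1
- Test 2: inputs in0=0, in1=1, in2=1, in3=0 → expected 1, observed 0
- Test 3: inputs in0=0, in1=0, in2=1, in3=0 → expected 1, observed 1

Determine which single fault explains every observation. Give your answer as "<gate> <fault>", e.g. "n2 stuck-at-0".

Fault-free values for test 1 (in0=1, in1=1, in2=1, in3=1): n0=1, n1=0, n2=0, n3=0, giving Y=0. Observed 1.
Test 1: faults giving observed 1 are {n0 stuck-at-0, n0 inverted output, n1 stuck-at-1, n1 inverted output, n2 stuck-at-1, n2 inverted output, n3 stuck-at-1, n3 inverted output}.
Test 2 (in0=0, in1=1, in2=1, in3=0): fault-free n0=1, n1=0, n2=1, n3=1 → 1; observed 0. Eliminates n0 stuck-at-0, n0 inverted output, n1 stuck-at-1, n1 inverted output, n2 stuck-at-1, n3 stuck-at-1.
Test 3 (in0=0, in1=0, in2=1, in3=0): fault-free n0=1, n1=1, n2=1, n3=1 → 1; observed 1. Eliminates n3 inverted output.
Only n2 inverted output is consistent with every test.

n2 inverted output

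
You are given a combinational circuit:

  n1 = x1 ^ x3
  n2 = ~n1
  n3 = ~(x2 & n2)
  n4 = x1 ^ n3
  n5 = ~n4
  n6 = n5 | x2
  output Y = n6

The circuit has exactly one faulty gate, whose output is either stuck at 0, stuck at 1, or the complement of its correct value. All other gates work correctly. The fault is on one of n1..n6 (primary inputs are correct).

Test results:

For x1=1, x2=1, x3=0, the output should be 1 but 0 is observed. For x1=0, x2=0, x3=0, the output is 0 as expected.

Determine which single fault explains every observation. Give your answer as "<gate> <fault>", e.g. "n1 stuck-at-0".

Fault-free values for test 1 (x1=1, x2=1, x3=0): n1=1, n2=0, n3=1, n4=0, n5=1, n6=1, giving Y=1. Observed 0.
Test 1: faults giving observed 0 are {n6 stuck-at-0, n6 inverted output}.
Test 2 (x1=0, x2=0, x3=0): fault-free n1=0, n2=1, n3=1, n4=1, n5=0, n6=0 → 0; observed 0. Eliminates n6 inverted output.
Only n6 stuck-at-0 is consistent with every test.

n6 stuck-at-0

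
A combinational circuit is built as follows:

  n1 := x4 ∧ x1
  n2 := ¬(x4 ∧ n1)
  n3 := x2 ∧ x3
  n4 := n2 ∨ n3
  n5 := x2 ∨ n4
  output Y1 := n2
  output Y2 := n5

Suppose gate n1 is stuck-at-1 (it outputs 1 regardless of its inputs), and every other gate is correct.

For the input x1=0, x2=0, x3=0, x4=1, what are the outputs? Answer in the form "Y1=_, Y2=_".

Y1=0, Y2=0

Propagate with n1 forced: n1=1 [stuck-at-1], n2=0, n3=0, n4=0, n5=0.
So the outputs are Y1=0, Y2=0. (Without the fault they would be Y1=1, Y2=1.)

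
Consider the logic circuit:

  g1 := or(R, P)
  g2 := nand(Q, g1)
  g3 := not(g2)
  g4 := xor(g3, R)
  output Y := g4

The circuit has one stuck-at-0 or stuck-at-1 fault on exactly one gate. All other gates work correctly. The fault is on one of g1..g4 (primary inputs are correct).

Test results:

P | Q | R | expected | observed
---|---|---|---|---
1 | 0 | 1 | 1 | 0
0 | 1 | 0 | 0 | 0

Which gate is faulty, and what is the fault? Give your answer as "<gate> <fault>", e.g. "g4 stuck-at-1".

g4 stuck-at-0

Fault-free values for test 1 (P=1, Q=0, R=1): g1=1, g2=1, g3=0, g4=1, giving Y=1. Observed 0.
Test 1: faults giving observed 0 are {g2 stuck-at-0, g3 stuck-at-1, g4 stuck-at-0}.
Test 2 (P=0, Q=1, R=0): fault-free g1=0, g2=1, g3=0, g4=0 → 0; observed 0. Eliminates g2 stuck-at-0, g3 stuck-at-1.
Only g4 stuck-at-0 is consistent with every test.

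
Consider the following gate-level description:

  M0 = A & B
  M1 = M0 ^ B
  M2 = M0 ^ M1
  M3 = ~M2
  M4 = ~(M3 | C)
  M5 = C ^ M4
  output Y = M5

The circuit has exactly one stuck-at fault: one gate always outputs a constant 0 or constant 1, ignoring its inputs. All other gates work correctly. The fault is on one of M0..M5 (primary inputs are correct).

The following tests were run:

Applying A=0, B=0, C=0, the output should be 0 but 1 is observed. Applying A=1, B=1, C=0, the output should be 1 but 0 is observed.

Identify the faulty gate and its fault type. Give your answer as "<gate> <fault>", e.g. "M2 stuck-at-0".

M1 stuck-at-1

Fault-free values for test 1 (A=0, B=0, C=0): M0=0, M1=0, M2=0, M3=1, M4=0, M5=0, giving Y=0. Observed 1.
Test 1: faults giving observed 1 are {M1 stuck-at-1, M2 stuck-at-1, M3 stuck-at-0, M4 stuck-at-1, M5 stuck-at-1}.
Test 2 (A=1, B=1, C=0): fault-free M0=1, M1=0, M2=1, M3=0, M4=1, M5=1 → 1; observed 0. Eliminates M2 stuck-at-1, M3 stuck-at-0, M4 stuck-at-1, M5 stuck-at-1.
Only M1 stuck-at-1 is consistent with every test.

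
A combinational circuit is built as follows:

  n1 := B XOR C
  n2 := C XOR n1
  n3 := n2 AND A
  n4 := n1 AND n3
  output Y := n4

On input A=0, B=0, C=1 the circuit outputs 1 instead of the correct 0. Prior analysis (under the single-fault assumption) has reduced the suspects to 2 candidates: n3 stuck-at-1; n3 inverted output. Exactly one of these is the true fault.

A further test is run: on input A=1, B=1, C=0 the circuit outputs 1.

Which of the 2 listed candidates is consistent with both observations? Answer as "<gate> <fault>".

Evaluate each candidate on input A=1, B=1, C=0:
  n3 stuck-at-1: n1=1, n2=1, n3=1 [stuck-at-1], n4=1 → 1 — matches
  n3 inverted output: n1=1, n2=1, n3=0 [inverted output], n4=0 → 0 — eliminated
Only n3 stuck-at-1 reproduces the observed 1.

n3 stuck-at-1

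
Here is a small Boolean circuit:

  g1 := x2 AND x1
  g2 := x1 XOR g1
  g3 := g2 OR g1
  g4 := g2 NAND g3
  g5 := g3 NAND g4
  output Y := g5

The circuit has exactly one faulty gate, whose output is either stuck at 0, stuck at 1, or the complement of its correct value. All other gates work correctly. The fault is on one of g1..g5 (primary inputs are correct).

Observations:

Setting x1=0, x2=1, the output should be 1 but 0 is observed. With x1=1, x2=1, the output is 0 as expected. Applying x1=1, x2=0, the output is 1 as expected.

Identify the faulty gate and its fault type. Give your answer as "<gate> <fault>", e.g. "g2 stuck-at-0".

Fault-free values for test 1 (x1=0, x2=1): g1=0, g2=0, g3=0, g4=1, g5=1, giving Y=1. Observed 0.
Test 1: faults giving observed 0 are {g3 stuck-at-1, g3 inverted output, g5 stuck-at-0, g5 inverted output}.
Test 2 (x1=1, x2=1): fault-free g1=1, g2=0, g3=1, g4=1, g5=0 → 0; observed 0. Eliminates g3 inverted output, g5 inverted output.
Test 3 (x1=1, x2=0): fault-free g1=0, g2=1, g3=1, g4=0, g5=1 → 1; observed 1. Eliminates g5 stuck-at-0.
Only g3 stuck-at-1 is consistent with every test.

g3 stuck-at-1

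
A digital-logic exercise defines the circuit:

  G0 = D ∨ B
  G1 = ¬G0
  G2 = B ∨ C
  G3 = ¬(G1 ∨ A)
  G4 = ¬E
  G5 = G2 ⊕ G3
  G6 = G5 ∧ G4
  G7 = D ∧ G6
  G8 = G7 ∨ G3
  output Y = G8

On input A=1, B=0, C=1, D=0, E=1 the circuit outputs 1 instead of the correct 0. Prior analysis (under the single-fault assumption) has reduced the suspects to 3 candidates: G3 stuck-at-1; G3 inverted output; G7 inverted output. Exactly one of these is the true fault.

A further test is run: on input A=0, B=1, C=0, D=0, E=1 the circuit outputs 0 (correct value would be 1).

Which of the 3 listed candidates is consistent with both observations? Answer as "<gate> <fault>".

G3 inverted output

Evaluate each candidate on input A=0, B=1, C=0, D=0, E=1:
  G3 stuck-at-1: G0=1, G1=0, G2=1, G3=1 [stuck-at-1], G4=0, G5=0, G6=0, G7=0, G8=1 → 1 — eliminated
  G3 inverted output: G0=1, G1=0, G2=1, G3=0 [inverted output], G4=0, G5=1, G6=0, G7=0, G8=0 → 0 — matches
  G7 inverted output: G0=1, G1=0, G2=1, G3=1, G4=0, G5=0, G6=0, G7=1 [inverted output], G8=1 → 1 — eliminated
Only G3 inverted output reproduces the observed 0.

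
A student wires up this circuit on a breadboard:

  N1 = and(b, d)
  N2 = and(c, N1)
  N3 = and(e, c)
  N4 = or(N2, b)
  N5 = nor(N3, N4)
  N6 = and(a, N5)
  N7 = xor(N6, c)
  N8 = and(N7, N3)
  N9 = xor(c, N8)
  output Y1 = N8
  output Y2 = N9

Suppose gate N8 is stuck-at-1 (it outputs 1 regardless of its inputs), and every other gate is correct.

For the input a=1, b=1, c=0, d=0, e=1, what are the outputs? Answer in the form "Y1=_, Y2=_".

Propagate with N8 forced: N1=0, N2=0, N3=0, N4=1, N5=0, N6=0, N7=0, N8=1 [stuck-at-1], N9=1.
So the outputs are Y1=1, Y2=1. (Without the fault they would be Y1=0, Y2=0.)

Y1=1, Y2=1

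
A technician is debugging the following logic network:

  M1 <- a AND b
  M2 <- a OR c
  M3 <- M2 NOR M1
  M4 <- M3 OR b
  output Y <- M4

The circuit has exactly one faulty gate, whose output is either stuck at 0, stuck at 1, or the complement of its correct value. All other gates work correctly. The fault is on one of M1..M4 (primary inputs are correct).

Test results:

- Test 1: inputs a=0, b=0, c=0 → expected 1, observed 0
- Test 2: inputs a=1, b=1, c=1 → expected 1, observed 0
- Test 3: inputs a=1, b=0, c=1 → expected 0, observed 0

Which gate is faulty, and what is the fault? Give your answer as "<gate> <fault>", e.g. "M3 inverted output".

Fault-free values for test 1 (a=0, b=0, c=0): M1=0, M2=0, M3=1, M4=1, giving Y=1. Observed 0.
Test 1: faults giving observed 0 are {M1 stuck-at-1, M1 inverted output, M2 stuck-at-1, M2 inverted output, M3 stuck-at-0, M3 inverted output, M4 stuck-at-0, M4 inverted output}.
Test 2 (a=1, b=1, c=1): fault-free M1=1, M2=1, M3=0, M4=1 → 1; observed 0. Eliminates M1 stuck-at-1, M1 inverted output, M2 stuck-at-1, M2 inverted output, M3 stuck-at-0, M3 inverted output.
Test 3 (a=1, b=0, c=1): fault-free M1=0, M2=1, M3=0, M4=0 → 0; observed 0. Eliminates M4 inverted output.
Only M4 stuck-at-0 is consistent with every test.

M4 stuck-at-0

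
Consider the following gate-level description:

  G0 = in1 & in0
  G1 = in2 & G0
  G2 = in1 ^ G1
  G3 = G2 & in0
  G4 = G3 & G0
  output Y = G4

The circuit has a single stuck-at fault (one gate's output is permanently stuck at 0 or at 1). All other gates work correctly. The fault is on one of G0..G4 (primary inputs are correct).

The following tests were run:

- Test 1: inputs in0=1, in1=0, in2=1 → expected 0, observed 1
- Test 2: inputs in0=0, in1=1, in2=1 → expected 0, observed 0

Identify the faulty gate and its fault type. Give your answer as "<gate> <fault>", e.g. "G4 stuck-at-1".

G0 stuck-at-1

Fault-free values for test 1 (in0=1, in1=0, in2=1): G0=0, G1=0, G2=0, G3=0, G4=0, giving Y=0. Observed 1.
Test 1: faults giving observed 1 are {G0 stuck-at-1, G4 stuck-at-1}.
Test 2 (in0=0, in1=1, in2=1): fault-free G0=0, G1=0, G2=1, G3=0, G4=0 → 0; observed 0. Eliminates G4 stuck-at-1.
Only G0 stuck-at-1 is consistent with every test.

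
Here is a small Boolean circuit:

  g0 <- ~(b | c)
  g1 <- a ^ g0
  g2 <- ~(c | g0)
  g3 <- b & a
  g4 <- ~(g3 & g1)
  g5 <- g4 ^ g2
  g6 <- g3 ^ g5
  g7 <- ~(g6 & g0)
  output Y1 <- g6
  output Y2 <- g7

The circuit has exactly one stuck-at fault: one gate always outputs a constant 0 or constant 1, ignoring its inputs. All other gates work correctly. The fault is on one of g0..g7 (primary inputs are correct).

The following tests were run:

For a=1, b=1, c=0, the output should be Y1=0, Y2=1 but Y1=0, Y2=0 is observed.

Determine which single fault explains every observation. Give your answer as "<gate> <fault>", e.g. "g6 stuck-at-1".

Fault-free values for test 1 (a=1, b=1, c=0): g0=0, g1=1, g2=1, g3=1, g4=0, g5=1, g6=0, g7=1, giving Y1=0, Y2=1. Observed Y1=0, Y2=0.
Test 1: faults giving observed Y1=0, Y2=0 are {g7 stuck-at-0}.
Only g7 stuck-at-0 is consistent with every test.

g7 stuck-at-0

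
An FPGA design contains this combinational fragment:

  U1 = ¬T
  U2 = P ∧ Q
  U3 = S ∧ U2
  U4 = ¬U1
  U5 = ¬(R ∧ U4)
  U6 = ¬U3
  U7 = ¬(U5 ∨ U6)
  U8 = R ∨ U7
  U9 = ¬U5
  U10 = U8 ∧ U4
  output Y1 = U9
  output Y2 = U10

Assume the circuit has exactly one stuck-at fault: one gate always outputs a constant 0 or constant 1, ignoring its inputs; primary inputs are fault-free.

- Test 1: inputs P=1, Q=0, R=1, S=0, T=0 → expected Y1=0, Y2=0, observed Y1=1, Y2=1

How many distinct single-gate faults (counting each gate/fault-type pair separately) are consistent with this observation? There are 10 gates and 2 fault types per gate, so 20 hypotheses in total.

2

Fault-free: U1=1, U2=0, U3=0, U4=0, U5=1, U6=1, U7=0, U8=1, U9=0, U10=0 → Y1=0, Y2=0. Observed Y1=1, Y2=1.
  U1: stuck-at-0 ✓; others ✗
  U2: none of the 2 fault types match ✗
  U3: none of the 2 fault types match ✗
  U4: stuck-at-1 ✓; others ✗
  U5: none of the 2 fault types match ✗
  U6: none of the 2 fault types match ✗
  U7: none of the 2 fault types match ✗
  U8: none of the 2 fault types match ✗
  U9: none of the 2 fault types match ✗
  U10: none of the 2 fault types match ✗
Consistent faults: {U1 stuck-at-0, U4 stuck-at-1} — 2 in all.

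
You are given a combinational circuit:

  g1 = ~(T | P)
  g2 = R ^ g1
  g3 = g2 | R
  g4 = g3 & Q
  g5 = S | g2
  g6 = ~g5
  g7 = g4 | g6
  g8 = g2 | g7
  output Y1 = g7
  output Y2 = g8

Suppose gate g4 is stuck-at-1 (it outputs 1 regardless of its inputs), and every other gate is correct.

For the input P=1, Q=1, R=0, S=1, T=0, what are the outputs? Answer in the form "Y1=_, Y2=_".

Propagate with g4 forced: g1=0, g2=0, g3=0, g4=1 [stuck-at-1], g5=1, g6=0, g7=1, g8=1.
So the outputs are Y1=1, Y2=1. (Without the fault they would be Y1=0, Y2=0.)

Y1=1, Y2=1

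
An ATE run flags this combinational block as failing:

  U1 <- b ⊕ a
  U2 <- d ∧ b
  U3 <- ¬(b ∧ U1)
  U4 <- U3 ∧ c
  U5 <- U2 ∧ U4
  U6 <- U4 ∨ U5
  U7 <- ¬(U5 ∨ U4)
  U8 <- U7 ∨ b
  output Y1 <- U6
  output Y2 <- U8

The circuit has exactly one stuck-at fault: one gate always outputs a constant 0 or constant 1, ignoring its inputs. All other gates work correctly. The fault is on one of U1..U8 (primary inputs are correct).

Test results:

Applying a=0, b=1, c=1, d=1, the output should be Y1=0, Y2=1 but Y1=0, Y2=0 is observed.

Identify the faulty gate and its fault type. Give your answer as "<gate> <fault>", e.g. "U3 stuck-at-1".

Fault-free values for test 1 (a=0, b=1, c=1, d=1): U1=1, U2=1, U3=0, U4=0, U5=0, U6=0, U7=1, U8=1, giving Y1=0, Y2=1. Observed Y1=0, Y2=0.
Test 1: faults giving observed Y1=0, Y2=0 are {U8 stuck-at-0}.
Only U8 stuck-at-0 is consistent with every test.

U8 stuck-at-0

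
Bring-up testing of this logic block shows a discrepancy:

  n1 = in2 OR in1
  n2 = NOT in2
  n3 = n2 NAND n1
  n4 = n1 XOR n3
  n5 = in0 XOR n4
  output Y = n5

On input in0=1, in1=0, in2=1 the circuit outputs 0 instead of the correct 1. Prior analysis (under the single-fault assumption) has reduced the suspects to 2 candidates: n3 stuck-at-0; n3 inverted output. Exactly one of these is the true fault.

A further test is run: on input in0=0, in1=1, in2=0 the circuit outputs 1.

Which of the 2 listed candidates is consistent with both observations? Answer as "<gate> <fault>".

n3 stuck-at-0

Evaluate each candidate on input in0=0, in1=1, in2=0:
  n3 stuck-at-0: n1=1, n2=1, n3=0 [stuck-at-0], n4=1, n5=1 → 1 — matches
  n3 inverted output: n1=1, n2=1, n3=1 [inverted output], n4=0, n5=0 → 0 — eliminated
Only n3 stuck-at-0 reproduces the observed 1.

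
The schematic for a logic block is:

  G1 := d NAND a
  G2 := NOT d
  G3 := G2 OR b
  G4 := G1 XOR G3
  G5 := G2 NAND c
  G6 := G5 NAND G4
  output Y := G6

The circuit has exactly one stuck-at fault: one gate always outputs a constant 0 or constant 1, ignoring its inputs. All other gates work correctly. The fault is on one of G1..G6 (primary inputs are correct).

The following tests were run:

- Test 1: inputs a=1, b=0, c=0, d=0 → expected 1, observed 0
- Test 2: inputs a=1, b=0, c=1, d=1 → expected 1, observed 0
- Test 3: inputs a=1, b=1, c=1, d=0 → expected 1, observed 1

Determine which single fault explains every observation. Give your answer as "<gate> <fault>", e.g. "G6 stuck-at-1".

G4 stuck-at-1

Fault-free values for test 1 (a=1, b=0, c=0, d=0): G1=1, G2=1, G3=1, G4=0, G5=1, G6=1, giving Y=1. Observed 0.
Test 1: faults giving observed 0 are {G1 stuck-at-0, G2 stuck-at-0, G3 stuck-at-0, G4 stuck-at-1, G6 stuck-at-0}.
Test 2 (a=1, b=0, c=1, d=1): fault-free G1=0, G2=0, G3=0, G4=0, G5=1, G6=1 → 1; observed 0. Eliminates G1 stuck-at-0, G2 stuck-at-0, G3 stuck-at-0.
Test 3 (a=1, b=1, c=1, d=0): fault-free G1=1, G2=1, G3=1, G4=0, G5=0, G6=1 → 1; observed 1. Eliminates G6 stuck-at-0.
Only G4 stuck-at-1 is consistent with every test.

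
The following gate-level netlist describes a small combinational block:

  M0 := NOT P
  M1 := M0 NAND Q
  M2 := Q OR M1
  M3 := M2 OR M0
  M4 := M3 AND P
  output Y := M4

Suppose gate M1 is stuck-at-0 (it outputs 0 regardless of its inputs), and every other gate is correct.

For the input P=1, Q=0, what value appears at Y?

Propagate with M1 forced: M0=0, M1=0 [stuck-at-0], M2=0, M3=0, M4=0.
So Y = 0. (Without the fault it would be 1.)

0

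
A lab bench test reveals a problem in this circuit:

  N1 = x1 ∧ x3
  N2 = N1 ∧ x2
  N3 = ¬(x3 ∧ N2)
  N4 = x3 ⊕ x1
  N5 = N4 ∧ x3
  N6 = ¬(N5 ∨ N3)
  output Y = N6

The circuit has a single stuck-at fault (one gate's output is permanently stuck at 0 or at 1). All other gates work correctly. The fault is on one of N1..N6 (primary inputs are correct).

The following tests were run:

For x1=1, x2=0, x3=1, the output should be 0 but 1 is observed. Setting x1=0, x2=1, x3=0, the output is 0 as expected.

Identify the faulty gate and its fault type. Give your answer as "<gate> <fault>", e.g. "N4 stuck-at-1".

Fault-free values for test 1 (x1=1, x2=0, x3=1): N1=1, N2=0, N3=1, N4=0, N5=0, N6=0, giving Y=0. Observed 1.
Test 1: faults giving observed 1 are {N2 stuck-at-1, N3 stuck-at-0, N6 stuck-at-1}.
Test 2 (x1=0, x2=1, x3=0): fault-free N1=0, N2=0, N3=1, N4=0, N5=0, N6=0 → 0; observed 0. Eliminates N3 stuck-at-0, N6 stuck-at-1.
Only N2 stuck-at-1 is consistent with every test.

N2 stuck-at-1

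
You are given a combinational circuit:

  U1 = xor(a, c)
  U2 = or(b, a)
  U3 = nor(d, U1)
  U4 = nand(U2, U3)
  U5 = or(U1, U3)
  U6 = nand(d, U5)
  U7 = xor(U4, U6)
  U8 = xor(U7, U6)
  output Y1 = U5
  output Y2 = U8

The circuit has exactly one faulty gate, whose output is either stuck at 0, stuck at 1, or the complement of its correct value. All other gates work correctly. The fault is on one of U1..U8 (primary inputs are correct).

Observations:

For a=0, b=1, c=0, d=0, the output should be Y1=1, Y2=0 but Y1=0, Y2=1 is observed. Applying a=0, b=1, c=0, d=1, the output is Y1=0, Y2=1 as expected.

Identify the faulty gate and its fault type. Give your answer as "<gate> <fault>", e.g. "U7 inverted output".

Fault-free values for test 1 (a=0, b=1, c=0, d=0): U1=0, U2=1, U3=1, U4=0, U5=1, U6=1, U7=1, U8=0, giving Y1=1, Y2=0. Observed Y1=0, Y2=1.
Test 1: faults giving observed Y1=0, Y2=1 are {U3 stuck-at-0, U3 inverted output}.
Test 2 (a=0, b=1, c=0, d=1): fault-free U1=0, U2=1, U3=0, U4=1, U5=0, U6=1, U7=0, U8=1 → Y1=0, Y2=1; observed Y1=0, Y2=1. Eliminates U3 inverted output.
Only U3 stuck-at-0 is consistent with every test.

U3 stuck-at-0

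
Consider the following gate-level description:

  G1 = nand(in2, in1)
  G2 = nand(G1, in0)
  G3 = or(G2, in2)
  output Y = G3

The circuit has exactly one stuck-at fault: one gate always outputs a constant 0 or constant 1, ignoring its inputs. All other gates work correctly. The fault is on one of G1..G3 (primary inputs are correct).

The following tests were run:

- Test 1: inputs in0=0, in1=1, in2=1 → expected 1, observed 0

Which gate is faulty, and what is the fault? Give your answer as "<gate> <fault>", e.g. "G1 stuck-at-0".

G3 stuck-at-0

Fault-free values for test 1 (in0=0, in1=1, in2=1): G1=0, G2=1, G3=1, giving Y=1. Observed 0.
Test 1: faults giving observed 0 are {G3 stuck-at-0}.
Only G3 stuck-at-0 is consistent with every test.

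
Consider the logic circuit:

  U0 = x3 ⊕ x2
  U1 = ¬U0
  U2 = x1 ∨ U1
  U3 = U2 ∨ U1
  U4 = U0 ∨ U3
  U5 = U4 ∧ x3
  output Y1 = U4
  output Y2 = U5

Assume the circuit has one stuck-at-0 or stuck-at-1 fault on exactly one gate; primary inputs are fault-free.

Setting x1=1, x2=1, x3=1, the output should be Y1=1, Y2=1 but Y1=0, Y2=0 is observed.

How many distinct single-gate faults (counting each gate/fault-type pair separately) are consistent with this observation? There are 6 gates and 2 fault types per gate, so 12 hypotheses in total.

Fault-free: U0=0, U1=1, U2=1, U3=1, U4=1, U5=1 → Y1=1, Y2=1. Observed Y1=0, Y2=0.
  U0 stuck-at-0: output Y1=1, Y2=1 ✗
  U0 stuck-at-1: output Y1=1, Y2=1 ✗
  U1 stuck-at-0: output Y1=1, Y2=1 ✗
  U1 stuck-at-1: output Y1=1, Y2=1 ✗
  U2 stuck-at-0: output Y1=1, Y2=1 ✗
  U2 stuck-at-1: output Y1=1, Y2=1 ✗
  U3 stuck-at-0: output Y1=0, Y2=0 ✓
  U3 stuck-at-1: output Y1=1, Y2=1 ✗
  U4 stuck-at-0: output Y1=0, Y2=0 ✓
  U4 stuck-at-1: output Y1=1, Y2=1 ✗
  U5 stuck-at-0: output Y1=1, Y2=0 ✗
  U5 stuck-at-1: output Y1=1, Y2=1 ✗
Consistent faults: {U3 stuck-at-0, U4 stuck-at-0} — 2 in all.

2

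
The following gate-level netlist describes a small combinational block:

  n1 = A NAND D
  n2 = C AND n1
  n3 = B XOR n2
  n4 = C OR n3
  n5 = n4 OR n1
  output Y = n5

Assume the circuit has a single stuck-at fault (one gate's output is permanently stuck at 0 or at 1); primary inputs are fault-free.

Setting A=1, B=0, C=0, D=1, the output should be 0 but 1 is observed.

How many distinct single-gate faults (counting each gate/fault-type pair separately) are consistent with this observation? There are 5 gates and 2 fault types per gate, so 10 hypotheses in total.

5

Fault-free: n1=0, n2=0, n3=0, n4=0, n5=0 → 0. Observed 1.
  n1 stuck-at-0: output 0 ✗
  n1 stuck-at-1: output 1 ✓
  n2 stuck-at-0: output 0 ✗
  n2 stuck-at-1: output 1 ✓
  n3 stuck-at-0: output 0 ✗
  n3 stuck-at-1: output 1 ✓
  n4 stuck-at-0: output 0 ✗
  n4 stuck-at-1: output 1 ✓
  n5 stuck-at-0: output 0 ✗
  n5 stuck-at-1: output 1 ✓
Consistent faults: {n1 stuck-at-1, n2 stuck-at-1, n3 stuck-at-1, n4 stuck-at-1, n5 stuck-at-1} — 5 in all.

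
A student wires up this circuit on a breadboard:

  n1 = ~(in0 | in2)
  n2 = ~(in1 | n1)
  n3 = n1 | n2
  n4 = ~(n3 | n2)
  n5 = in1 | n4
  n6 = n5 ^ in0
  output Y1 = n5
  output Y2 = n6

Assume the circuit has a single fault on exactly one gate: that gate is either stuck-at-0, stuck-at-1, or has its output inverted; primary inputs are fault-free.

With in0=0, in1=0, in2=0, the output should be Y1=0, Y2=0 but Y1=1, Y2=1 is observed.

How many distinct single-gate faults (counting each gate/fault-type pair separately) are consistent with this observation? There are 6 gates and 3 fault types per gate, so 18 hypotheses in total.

6

Fault-free: n1=1, n2=0, n3=1, n4=0, n5=0, n6=0 → Y1=0, Y2=0. Observed Y1=1, Y2=1.
  n1: none of the 3 fault types match ✗
  n2: none of the 3 fault types match ✗
  n3: stuck-at-0, inverted output ✓; others ✗
  n4: stuck-at-1, inverted output ✓; others ✗
  n5: stuck-at-1, inverted output ✓; others ✗
  n6: none of the 3 fault types match ✗
Consistent faults: {n3 stuck-at-0, n3 inverted output, n4 stuck-at-1, n4 inverted output, n5 stuck-at-1, n5 inverted output} — 6 in all.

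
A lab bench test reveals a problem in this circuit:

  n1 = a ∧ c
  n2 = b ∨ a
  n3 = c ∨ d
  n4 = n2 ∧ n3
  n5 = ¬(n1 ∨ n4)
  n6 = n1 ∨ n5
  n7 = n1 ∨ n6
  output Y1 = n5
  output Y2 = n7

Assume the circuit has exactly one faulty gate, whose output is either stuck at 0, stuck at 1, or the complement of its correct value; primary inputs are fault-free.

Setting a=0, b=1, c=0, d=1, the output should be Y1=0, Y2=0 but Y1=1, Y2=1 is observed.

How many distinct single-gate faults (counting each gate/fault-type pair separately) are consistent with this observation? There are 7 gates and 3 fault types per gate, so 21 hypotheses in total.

8

Fault-free: n1=0, n2=1, n3=1, n4=1, n5=0, n6=0, n7=0 → Y1=0, Y2=0. Observed Y1=1, Y2=1.
  n1: none of the 3 fault types match ✗
  n2: stuck-at-0, inverted output ✓; others ✗
  n3: stuck-at-0, inverted output ✓; others ✗
  n4: stuck-at-0, inverted output ✓; others ✗
  n5: stuck-at-1, inverted output ✓; others ✗
  n6: none of the 3 fault types match ✗
  n7: none of the 3 fault types match ✗
Consistent faults: {n2 stuck-at-0, n2 inverted output, n3 stuck-at-0, n3 inverted output, n4 stuck-at-0, n4 inverted output, n5 stuck-at-1, n5 inverted output} — 8 in all.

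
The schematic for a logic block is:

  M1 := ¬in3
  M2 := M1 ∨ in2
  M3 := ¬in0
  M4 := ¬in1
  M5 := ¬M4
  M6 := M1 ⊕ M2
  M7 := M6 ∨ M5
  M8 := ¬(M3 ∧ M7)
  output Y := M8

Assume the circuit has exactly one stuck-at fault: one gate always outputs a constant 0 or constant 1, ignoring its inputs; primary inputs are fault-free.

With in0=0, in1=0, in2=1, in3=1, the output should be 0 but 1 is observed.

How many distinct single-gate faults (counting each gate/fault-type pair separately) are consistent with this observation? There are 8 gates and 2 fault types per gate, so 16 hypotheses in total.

Fault-free: M1=0, M2=1, M3=1, M4=1, M5=0, M6=1, M7=1, M8=0 → 0. Observed 1.
  M1: stuck-at-1 ✓; others ✗
  M2: stuck-at-0 ✓; others ✗
  M3: stuck-at-0 ✓; others ✗
  M4: none of the 2 fault types match ✗
  M5: none of the 2 fault types match ✗
  M6: stuck-at-0 ✓; others ✗
  M7: stuck-at-0 ✓; others ✗
  M8: stuck-at-1 ✓; others ✗
Consistent faults: {M1 stuck-at-1, M2 stuck-at-0, M3 stuck-at-0, M6 stuck-at-0, M7 stuck-at-0, M8 stuck-at-1} — 6 in all.

6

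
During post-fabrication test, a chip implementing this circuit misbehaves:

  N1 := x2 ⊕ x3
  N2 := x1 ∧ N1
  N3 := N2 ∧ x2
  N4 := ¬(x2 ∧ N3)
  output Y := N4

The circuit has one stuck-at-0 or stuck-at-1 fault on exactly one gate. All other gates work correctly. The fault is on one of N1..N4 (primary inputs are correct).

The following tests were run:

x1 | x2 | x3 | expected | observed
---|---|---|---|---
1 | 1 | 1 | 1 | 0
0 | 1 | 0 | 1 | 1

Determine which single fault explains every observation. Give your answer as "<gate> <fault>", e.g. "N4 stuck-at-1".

N1 stuck-at-1

Fault-free values for test 1 (x1=1, x2=1, x3=1): N1=0, N2=0, N3=0, N4=1, giving Y=1. Observed 0.
Test 1: faults giving observed 0 are {N1 stuck-at-1, N2 stuck-at-1, N3 stuck-at-1, N4 stuck-at-0}.
Test 2 (x1=0, x2=1, x3=0): fault-free N1=1, N2=0, N3=0, N4=1 → 1; observed 1. Eliminates N2 stuck-at-1, N3 stuck-at-1, N4 stuck-at-0.
Only N1 stuck-at-1 is consistent with every test.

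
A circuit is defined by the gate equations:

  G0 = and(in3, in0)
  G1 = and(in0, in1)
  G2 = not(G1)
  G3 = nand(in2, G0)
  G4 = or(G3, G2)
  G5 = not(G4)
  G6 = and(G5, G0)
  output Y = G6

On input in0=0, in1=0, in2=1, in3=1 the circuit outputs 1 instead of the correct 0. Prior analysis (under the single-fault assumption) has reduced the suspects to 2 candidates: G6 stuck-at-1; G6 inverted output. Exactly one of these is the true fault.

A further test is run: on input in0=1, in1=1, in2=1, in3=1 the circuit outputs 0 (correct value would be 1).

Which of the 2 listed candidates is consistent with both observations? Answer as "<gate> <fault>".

G6 inverted output

Evaluate each candidate on input in0=1, in1=1, in2=1, in3=1:
  G6 stuck-at-1: G0=1, G1=1, G2=0, G3=0, G4=0, G5=1, G6=1 [stuck-at-1] → 1 — eliminated
  G6 inverted output: G0=1, G1=1, G2=0, G3=0, G4=0, G5=1, G6=0 [inverted output] → 0 — matches
Only G6 inverted output reproduces the observed 0.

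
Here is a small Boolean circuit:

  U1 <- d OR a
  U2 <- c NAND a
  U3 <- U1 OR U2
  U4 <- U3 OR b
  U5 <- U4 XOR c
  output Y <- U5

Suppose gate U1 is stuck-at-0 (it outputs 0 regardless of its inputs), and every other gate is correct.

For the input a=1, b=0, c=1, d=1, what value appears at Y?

1

Propagate with U1 forced: U1=0 [stuck-at-0], U2=0, U3=0, U4=0, U5=1.
So Y = 1. (Without the fault it would be 0.)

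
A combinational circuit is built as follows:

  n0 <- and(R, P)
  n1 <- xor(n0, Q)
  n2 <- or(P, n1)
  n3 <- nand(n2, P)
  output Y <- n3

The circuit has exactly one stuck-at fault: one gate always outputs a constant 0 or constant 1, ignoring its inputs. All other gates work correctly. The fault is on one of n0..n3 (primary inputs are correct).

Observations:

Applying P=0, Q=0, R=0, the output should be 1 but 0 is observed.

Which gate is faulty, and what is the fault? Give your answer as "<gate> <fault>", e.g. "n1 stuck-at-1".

Fault-free values for test 1 (P=0, Q=0, R=0): n0=0, n1=0, n2=0, n3=1, giving Y=1. Observed 0.
Test 1: faults giving observed 0 are {n3 stuck-at-0}.
Only n3 stuck-at-0 is consistent with every test.

n3 stuck-at-0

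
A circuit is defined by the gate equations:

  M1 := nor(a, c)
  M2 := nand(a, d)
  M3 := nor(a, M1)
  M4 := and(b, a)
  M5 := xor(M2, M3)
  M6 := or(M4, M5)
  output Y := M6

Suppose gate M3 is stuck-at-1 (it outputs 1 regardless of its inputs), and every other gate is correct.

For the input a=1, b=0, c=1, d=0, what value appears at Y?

Propagate with M3 forced: M1=0, M2=1, M3=1 [stuck-at-1], M4=0, M5=0, M6=0.
So Y = 0. (Without the fault it would be 1.)

0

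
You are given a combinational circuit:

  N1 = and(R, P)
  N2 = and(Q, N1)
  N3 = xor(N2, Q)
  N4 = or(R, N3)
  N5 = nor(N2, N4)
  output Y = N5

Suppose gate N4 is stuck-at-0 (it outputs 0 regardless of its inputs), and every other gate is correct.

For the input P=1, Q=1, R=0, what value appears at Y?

Propagate with N4 forced: N1=0, N2=0, N3=1, N4=0 [stuck-at-0], N5=1.
So Y = 1. (Without the fault it would be 0.)

1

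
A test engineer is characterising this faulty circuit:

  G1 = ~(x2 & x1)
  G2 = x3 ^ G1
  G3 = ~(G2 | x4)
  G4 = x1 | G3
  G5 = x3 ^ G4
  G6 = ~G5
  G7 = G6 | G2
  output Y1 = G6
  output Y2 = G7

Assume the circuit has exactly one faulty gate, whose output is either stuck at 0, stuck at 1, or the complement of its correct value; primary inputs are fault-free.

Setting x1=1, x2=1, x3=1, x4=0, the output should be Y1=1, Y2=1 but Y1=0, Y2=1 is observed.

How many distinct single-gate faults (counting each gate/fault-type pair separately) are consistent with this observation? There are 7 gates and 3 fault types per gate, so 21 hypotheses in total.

6

Fault-free: G1=0, G2=1, G3=0, G4=1, G5=0, G6=1, G7=1 → Y1=1, Y2=1. Observed Y1=0, Y2=1.
  G1: none of the 3 fault types match ✗
  G2: none of the 3 fault types match ✗
  G3: none of the 3 fault types match ✗
  G4: stuck-at-0, inverted output ✓; others ✗
  G5: stuck-at-1, inverted output ✓; others ✗
  G6: stuck-at-0, inverted output ✓; others ✗
  G7: none of the 3 fault types match ✗
Consistent faults: {G4 stuck-at-0, G4 inverted output, G5 stuck-at-1, G5 inverted output, G6 stuck-at-0, G6 inverted output} — 6 in all.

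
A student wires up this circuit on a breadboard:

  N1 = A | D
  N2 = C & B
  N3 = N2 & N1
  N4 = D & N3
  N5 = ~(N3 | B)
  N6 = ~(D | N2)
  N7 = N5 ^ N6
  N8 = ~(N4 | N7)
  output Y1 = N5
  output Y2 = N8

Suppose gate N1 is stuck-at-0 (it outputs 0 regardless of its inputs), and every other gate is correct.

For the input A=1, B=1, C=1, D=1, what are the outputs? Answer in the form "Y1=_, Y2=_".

Y1=0, Y2=1

Propagate with N1 forced: N1=0 [stuck-at-0], N2=1, N3=0, N4=0, N5=0, N6=0, N7=0, N8=1.
So the outputs are Y1=0, Y2=1. (Without the fault they would be Y1=0, Y2=0.)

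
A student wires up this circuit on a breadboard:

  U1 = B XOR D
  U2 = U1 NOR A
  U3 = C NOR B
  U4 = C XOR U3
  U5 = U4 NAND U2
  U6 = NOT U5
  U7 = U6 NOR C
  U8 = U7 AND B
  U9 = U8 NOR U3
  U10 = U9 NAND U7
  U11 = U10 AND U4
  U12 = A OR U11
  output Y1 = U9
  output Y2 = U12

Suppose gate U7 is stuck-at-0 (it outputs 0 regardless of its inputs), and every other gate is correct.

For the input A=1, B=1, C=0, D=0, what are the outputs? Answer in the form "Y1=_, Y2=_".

Propagate with U7 forced: U1=1, U2=0, U3=0, U4=0, U5=1, U6=0, U7=0 [stuck-at-0], U8=0, U9=1, U10=1, U11=0, U12=1.
So the outputs are Y1=1, Y2=1. (Without the fault they would be Y1=0, Y2=1.)

Y1=1, Y2=1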